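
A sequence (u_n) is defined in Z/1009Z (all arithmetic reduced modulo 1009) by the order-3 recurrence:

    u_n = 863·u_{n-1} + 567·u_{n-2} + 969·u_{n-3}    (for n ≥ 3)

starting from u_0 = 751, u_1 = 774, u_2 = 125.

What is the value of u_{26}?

u_3 = 863·125 + 567·774 + 969·751 = 85
u_4 = 863·85 + 567·125 + 969·774 = 262
u_5 = 863·262 + 567·85 + 969·125 = 907
u_6 = 863·907 + 567·262 + 969·85 = 624
u_7 = 863·624 + 567·907 + 969·262 = 4
u_8 = 863·4 + 567·624 + 969·907 = 118
u_9 = 863·118 + 567·4 + 969·624 = 440
u_10 = 863·440 + 567·118 + 969·4 = 488
u_11 = 863·488 + 567·440 + 969·118 = 973
u_12 = 863·973 + 567·488 + 969·440 = 1003
u_13 = 863·1003 + 567·973 + 969·488 = 295
u_14 = 863·295 + 567·1003 + 969·973 = 373
u_15 = 863·373 + 567·295 + 969·1003 = 39
u_16 = 863·39 + 567·373 + 969·295 = 269
u_17 = 863·269 + 567·39 + 969·373 = 207
u_18 = 863·207 + 567·269 + 969·39 = 670
u_19 = 863·670 + 567·207 + 969·269 = 717
u_20 = 863·717 + 567·670 + 969·207 = 552
u_21 = 863·552 + 567·717 + 969·670 = 483
u_22 = 863·483 + 567·552 + 969·717 = 887
u_23 = 863·887 + 567·483 + 969·552 = 190
u_24 = 863·190 + 567·887 + 969·483 = 810
u_25 = 863·810 + 567·190 + 969·887 = 404
u_26 = 863·404 + 567·810 + 969·190 = 185

185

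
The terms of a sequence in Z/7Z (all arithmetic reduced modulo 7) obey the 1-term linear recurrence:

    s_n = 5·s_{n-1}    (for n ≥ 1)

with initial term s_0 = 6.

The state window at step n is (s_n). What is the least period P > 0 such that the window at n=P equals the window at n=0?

n=0: window = (6)
n=1: window = (2)
n=2: window = (3)
n=3: window = (1)
n=4: window = (5)
n=5: window = (4)
n=6: window = (6)
window at n=6 equals window at n=0 → period = 6

6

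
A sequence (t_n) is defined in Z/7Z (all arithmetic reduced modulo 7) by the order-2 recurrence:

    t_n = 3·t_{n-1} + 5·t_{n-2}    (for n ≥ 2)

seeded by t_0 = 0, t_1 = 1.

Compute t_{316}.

t_2 = 3·1 + 5·0 = 3
t_3 = 3·3 + 5·1 = 0
t_4 = 3·0 + 5·3 = 1
(t_3, t_4) = (0, 1) = (t_0, t_1), so the sequence has period 3.
316 ≡ 1 (mod 3), hence t_316 = t_1 = 1.

1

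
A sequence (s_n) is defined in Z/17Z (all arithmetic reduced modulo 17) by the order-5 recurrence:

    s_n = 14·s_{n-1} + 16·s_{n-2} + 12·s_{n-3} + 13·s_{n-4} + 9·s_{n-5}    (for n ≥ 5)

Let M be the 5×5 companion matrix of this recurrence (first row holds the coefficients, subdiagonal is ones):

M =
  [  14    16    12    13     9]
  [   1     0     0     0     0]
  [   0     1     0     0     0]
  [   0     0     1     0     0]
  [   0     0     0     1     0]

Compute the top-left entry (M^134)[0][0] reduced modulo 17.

(M^134)[0][0] is the top entry after applying M 134 times to the unit state (1, 0, 0, 0, 0). Equivalently it is h_{138} for the auxiliary sequence (h_n) obeying the same recurrence with h_4 = 1 and h_i = 0 for 0 ≤ i < 4:
h_5 = 14·1 + 16·0 + 12·0 + 13·0 + 9·0 = 14
h_6 = 14·14 + 16·1 + 12·0 + 13·0 + 9·0 = 8
h_7 = 14·8 + 16·14 + 12·1 + 13·0 + 9·0 = 8
h_8 = 14·8 + 16·8 + 12·14 + 13·1 + 9·0 = 13
h_9 = 14·13 + 16·8 + 12·8 + 13·14 + 9·1 = 2
h_10 = 14·2 + 16·13 + 12·8 + 13·8 + 9·14 = 1
Continuing the recurrence:
  h_11 = 4;  h_12 = 14;  h_13 = 7;  h_14 = 10;  h_15 = 5;  h_16 = 5
  h_17 = 11;  h_18 = 11;  h_19 = 1;  h_20 = 7;  h_21 = 9;  h_22 = 16
  h_23 = 3;  h_24 = 13;  h_25 = 7;  h_26 = 2;  h_27 = 3;  h_28 = 14
  h_29 = 0;  h_30 = 9;  h_31 = 11;  h_32 = 14;  h_33 = 11;  h_34 = 15
  h_35 = 13;  h_36 = 2;  h_37 = 5;  h_38 = 8;  h_39 = 10;  h_40 = 12
  h_41 = 14;  h_42 = 11;  h_43 = 10;  h_44 = 16;  h_45 = 7;  h_46 = 12
  h_47 = 4;  h_48 = 1;  h_49 = 15;  h_50 = 0;  h_51 = 4;  h_52 = 13
  h_53 = 8;  h_54 = 10;  h_55 = 0;  h_56 = 2;  h_57 = 12;  h_58 = 11
  h_59 = 1;  h_60 = 3;  h_61 = 7;  h_62 = 1;  h_63 = 2;  h_64 = 6
  h_65 = 8;  h_66 = 2;  h_67 = 8;  h_68 = 13;  h_69 = 16;  h_70 = 14
  h_71 = 16;  h_72 = 14;  h_73 = 10;  h_74 = 15;  h_75 = 5;  h_76 = 8
  h_77 = 16;  h_78 = 0;  h_79 = 8;  h_80 = 11;  h_81 = 1;  h_82 = 5
  h_83 = 16;  h_84 = 4;  h_85 = 8;  h_86 = 0;  h_87 = 4;  h_88 = 8
  h_89 = 10;  h_90 = 14;  h_91 = 11;  h_92 = 9;  h_93 = 9;  h_94 = 11
  h_95 = 12;  h_96 = 5;  h_97 = 14;  h_98 = 15;  h_99 = 1;  h_100 = 0
  h_101 = 15;  h_102 = 16;  h_103 = 0;  h_104 = 3;  h_105 = 4;  h_106 = 5
  h_107 = 8;  h_108 = 7;  h_109 = 8;  h_110 = 13;  h_111 = 16;  h_112 = 11
  h_113 = 2;  h_114 = 8;  h_115 = 6;  h_116 = 13;  h_117 = 6;  h_118 = 10
  h_119 = 15;  h_120 = 2;  h_121 = 5;  h_122 = 7;  h_123 = 11;  h_124 = 11
  h_125 = 4;  h_126 = 7;  h_127 = 7;  h_128 = 7;  h_129 = 3;  h_130 = 8
  h_131 = 7;  h_132 = 8;  h_133 = 14;  h_134 = 12;  h_135 = 5;  h_136 = 2
h_137 = 14·2 + 16·5 + 12·12 + 13·14 + 9·8 = 13
h_138 = 14·13 + 16·2 + 12·5 + 13·12 + 9·14 = 12

12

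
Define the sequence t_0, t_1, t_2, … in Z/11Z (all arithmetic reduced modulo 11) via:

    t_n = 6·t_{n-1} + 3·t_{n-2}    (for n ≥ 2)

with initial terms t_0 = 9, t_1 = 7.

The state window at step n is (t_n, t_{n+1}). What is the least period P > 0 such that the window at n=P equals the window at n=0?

n=0: window = (9, 7)
n=1: window = (7, 3)
n=2: window = (3, 6)
n=3: window = (6, 1)
n=4: window = (1, 2)
n=5: window = (2, 4)
n=6: window = (4, 8)
n=7: window = (8, 5)
n=8: window = (5, 10)
n=9: window = (10, 9)
n=10: window = (9, 7)
window at n=10 equals window at n=0 → period = 10

10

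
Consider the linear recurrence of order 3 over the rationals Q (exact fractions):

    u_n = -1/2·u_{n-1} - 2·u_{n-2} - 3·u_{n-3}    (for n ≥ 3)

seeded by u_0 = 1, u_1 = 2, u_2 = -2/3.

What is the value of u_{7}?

u_3 = -1/2·-2/3 + -2·2 + -3·1 = -20/3
u_4 = -1/2·-20/3 + -2·-2/3 + -3·2 = -4/3
u_5 = -1/2·-4/3 + -2·-20/3 + -3·-2/3 = 16
u_6 = -1/2·16 + -2·-4/3 + -3·-20/3 = 44/3
u_7 = -1/2·44/3 + -2·16 + -3·-4/3 = -106/3

-106/3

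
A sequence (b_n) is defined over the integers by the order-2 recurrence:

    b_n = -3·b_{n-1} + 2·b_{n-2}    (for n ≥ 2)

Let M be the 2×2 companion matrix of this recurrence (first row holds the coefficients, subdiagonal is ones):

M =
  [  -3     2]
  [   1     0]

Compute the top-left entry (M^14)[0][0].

(M^14)[0][0] is the top entry after applying M 14 times to the unit state (1, 0). Equivalently it is h_{15} for the auxiliary sequence (h_n) obeying the same recurrence with h_1 = 1 and h_i = 0 for 0 ≤ i < 1:
h_2 = -3·1 + 2·0 = -3
h_3 = -3·-3 + 2·1 = 11
h_4 = -3·11 + 2·-3 = -39
h_5 = -3·-39 + 2·11 = 139
h_6 = -3·139 + 2·-39 = -495
h_7 = -3·-495 + 2·139 = 1763
h_8 = -3·1763 + 2·-495 = -6279
h_9 = -3·-6279 + 2·1763 = 22363
h_10 = -3·22363 + 2·-6279 = -79647
h_11 = -3·-79647 + 2·22363 = 283667
h_12 = -3·283667 + 2·-79647 = -1010295
h_13 = -3·-1010295 + 2·283667 = 3598219
h_14 = -3·3598219 + 2·-1010295 = -12815247
h_15 = -3·-12815247 + 2·3598219 = 45642179

45642179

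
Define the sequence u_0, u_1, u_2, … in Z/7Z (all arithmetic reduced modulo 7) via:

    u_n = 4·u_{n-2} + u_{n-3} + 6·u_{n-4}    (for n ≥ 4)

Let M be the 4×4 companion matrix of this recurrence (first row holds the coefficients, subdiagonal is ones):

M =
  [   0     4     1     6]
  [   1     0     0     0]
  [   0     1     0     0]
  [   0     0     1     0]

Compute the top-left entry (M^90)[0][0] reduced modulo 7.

(M^90)[0][0] is the top entry after applying M 90 times to the unit state (1, 0, 0, 0). Equivalently it is h_{93} for the auxiliary sequence (h_n) obeying the same recurrence with h_3 = 1 and h_i = 0 for 0 ≤ i < 3:
h_4 = 0·1 + 4·0 + 1·0 + 6·0 = 0
h_5 = 0·0 + 4·1 + 1·0 + 6·0 = 4
h_6 = 0·4 + 4·0 + 1·1 + 6·0 = 1
h_7 = 0·1 + 4·4 + 1·0 + 6·1 = 1
h_8 = 0·1 + 4·1 + 1·4 + 6·0 = 1
h_9 = 0·1 + 4·1 + 1·1 + 6·4 = 1
h_10 = 0·1 + 4·1 + 1·1 + 6·1 = 4
h_11 = 0·4 + 4·1 + 1·1 + 6·1 = 4
h_12 = 0·4 + 4·4 + 1·1 + 6·1 = 2
h_13 = 0·2 + 4·4 + 1·4 + 6·1 = 5
h_14 = 0·5 + 4·2 + 1·4 + 6·4 = 1
h_15 = 0·1 + 4·5 + 1·2 + 6·4 = 4
h_16 = 0·4 + 4·1 + 1·5 + 6·2 = 0
h_17 = 0·0 + 4·4 + 1·1 + 6·5 = 5
h_18 = 0·5 + 4·0 + 1·4 + 6·1 = 3
h_19 = 0·3 + 4·5 + 1·0 + 6·4 = 2
h_20 = 0·2 + 4·3 + 1·5 + 6·0 = 3
h_21 = 0·3 + 4·2 + 1·3 + 6·5 = 6
h_22 = 0·6 + 4·3 + 1·2 + 6·3 = 4
h_23 = 0·4 + 4·6 + 1·3 + 6·2 = 4
h_24 = 0·4 + 4·4 + 1·6 + 6·3 = 5
h_25 = 0·5 + 4·4 + 1·4 + 6·6 = 0
h_26 = 0·0 + 4·5 + 1·4 + 6·4 = 6
h_27 = 0·6 + 4·0 + 1·5 + 6·4 = 1
h_28 = 0·1 + 4·6 + 1·0 + 6·5 = 5
h_29 = 0·5 + 4·1 + 1·6 + 6·0 = 3
h_30 = 0·3 + 4·5 + 1·1 + 6·6 = 1
h_31 = 0·1 + 4·3 + 1·5 + 6·1 = 2
h_32 = 0·2 + 4·1 + 1·3 + 6·5 = 2
h_33 = 0·2 + 4·2 + 1·1 + 6·3 = 6
h_34 = 0·6 + 4·2 + 1·2 + 6·1 = 2
h_35 = 0·2 + 4·6 + 1·2 + 6·2 = 3
h_36 = 0·3 + 4·2 + 1·6 + 6·2 = 5
h_37 = 0·5 + 4·3 + 1·2 + 6·6 = 1
h_38 = 0·1 + 4·5 + 1·3 + 6·2 = 0
h_39 = 0·0 + 4·1 + 1·5 + 6·3 = 6
h_40 = 0·6 + 4·0 + 1·1 + 6·5 = 3
h_41 = 0·3 + 4·6 + 1·0 + 6·1 = 2
h_42 = 0·2 + 4·3 + 1·6 + 6·0 = 4
h_43 = 0·4 + 4·2 + 1·3 + 6·6 = 5
h_44 = 0·5 + 4·4 + 1·2 + 6·3 = 1
h_45 = 0·1 + 4·5 + 1·4 + 6·2 = 1
h_46 = 0·1 + 4·1 + 1·5 + 6·4 = 5
h_47 = 0·5 + 4·1 + 1·1 + 6·5 = 0
h_48 = 0·0 + 4·5 + 1·1 + 6·1 = 6
h_49 = 0·6 + 4·0 + 1·5 + 6·1 = 4
h_50 = 0·4 + 4·6 + 1·0 + 6·5 = 5
h_51 = 0·5 + 4·4 + 1·6 + 6·0 = 1
h_52 = 0·1 + 4·5 + 1·4 + 6·6 = 4
h_53 = 0·4 + 4·1 + 1·5 + 6·4 = 5
h_54 = 0·5 + 4·4 + 1·1 + 6·5 = 5
h_55 = 0·5 + 4·5 + 1·4 + 6·1 = 2
h_56 = 0·2 + 4·5 + 1·5 + 6·4 = 0
h_57 = 0·0 + 4·2 + 1·5 + 6·5 = 1
h_58 = 0·1 + 4·0 + 1·2 + 6·5 = 4
h_59 = 0·4 + 4·1 + 1·0 + 6·2 = 2
h_60 = 0·2 + 4·4 + 1·1 + 6·0 = 3
h_61 = 0·3 + 4·2 + 1·4 + 6·1 = 4
h_62 = 0·4 + 4·3 + 1·2 + 6·4 = 3
h_63 = 0·3 + 4·4 + 1·3 + 6·2 = 3
h_64 = 0·3 + 4·3 + 1·4 + 6·3 = 6
h_65 = 0·6 + 4·3 + 1·3 + 6·4 = 4
h_66 = 0·4 + 4·6 + 1·3 + 6·3 = 3
h_67 = 0·3 + 4·4 + 1·6 + 6·3 = 5
h_68 = 0·5 + 4·3 + 1·4 + 6·6 = 3
h_69 = 0·3 + 4·5 + 1·3 + 6·4 = 5
h_70 = 0·5 + 4·3 + 1·5 + 6·3 = 0
h_71 = 0·0 + 4·5 + 1·3 + 6·5 = 4
h_72 = 0·4 + 4·0 + 1·5 + 6·3 = 2
h_73 = 0·2 + 4·4 + 1·0 + 6·5 = 4
h_74 = 0·4 + 4·2 + 1·4 + 6·0 = 5
h_75 = 0·5 + 4·4 + 1·2 + 6·4 = 0
h_76 = 0·0 + 4·5 + 1·4 + 6·2 = 1
h_77 = 0·1 + 4·0 + 1·5 + 6·4 = 1
h_78 = 0·1 + 4·1 + 1·0 + 6·5 = 6
h_79 = 0·6 + 4·1 + 1·1 + 6·0 = 5
h_80 = 0·5 + 4·6 + 1·1 + 6·1 = 3
h_81 = 0·3 + 4·5 + 1·6 + 6·1 = 4
h_82 = 0·4 + 4·3 + 1·5 + 6·6 = 4
h_83 = 0·4 + 4·4 + 1·3 + 6·5 = 0
h_84 = 0·0 + 4·4 + 1·4 + 6·3 = 3
h_85 = 0·3 + 4·0 + 1·4 + 6·4 = 0
h_86 = 0·0 + 4·3 + 1·0 + 6·4 = 1
h_87 = 0·1 + 4·0 + 1·3 + 6·0 = 3
h_88 = 0·3 + 4·1 + 1·0 + 6·3 = 1
h_89 = 0·1 + 4·3 + 1·1 + 6·0 = 6
h_90 = 0·6 + 4·1 + 1·3 + 6·1 = 6
h_91 = 0·6 + 4·6 + 1·1 + 6·3 = 1
h_92 = 0·1 + 4·6 + 1·6 + 6·1 = 1
h_93 = 0·1 + 4·1 + 1·6 + 6·6 = 4

4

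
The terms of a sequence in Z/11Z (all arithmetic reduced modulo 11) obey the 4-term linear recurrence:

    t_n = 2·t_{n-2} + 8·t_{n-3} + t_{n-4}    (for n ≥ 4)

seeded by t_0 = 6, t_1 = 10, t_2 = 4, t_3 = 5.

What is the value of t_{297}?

t_4 = 0·5 + 2·4 + 8·10 + 1·6 = 6
t_5 = 0·6 + 2·5 + 8·4 + 1·10 = 8
t_6 = 0·8 + 2·6 + 8·5 + 1·4 = 1
t_7 = 0·1 + 2·8 + 8·6 + 1·5 = 3
t_8 = 0·3 + 2·1 + 8·8 + 1·6 = 6
t_9 = 0·6 + 2·3 + 8·1 + 1·8 = 0
Continuing the recurrence:
  t_10 = 4;  t_11 = 7;  t_12 = 3;  t_13 = 2;  t_14 = 0;  t_15 = 2
  t_16 = 8;  t_17 = 6;  t_18 = 10;  t_19 = 1;  t_20 = 10;  t_21 = 0
  t_22 = 5;  t_23 = 4;  t_24 = 9;  t_25 = 4;  t_26 = 0;  t_27 = 7
  t_28 = 8;  t_29 = 7;  t_30 = 6;  t_31 = 8;  t_32 = 10;  t_33 = 5
  t_34 = 2;  t_35 = 10;  t_36 = 10;  t_37 = 8;  t_38 = 3;  t_39 = 7
  t_40 = 3;  t_41 = 2;  t_42 = 10;  t_43 = 2;  t_44 = 6;  t_45 = 9
  t_46 = 5;  t_47 = 2;  t_48 = 0;  t_49 = 9;  t_50 = 10;  t_51 = 9
  t_52 = 4;  t_53 = 8;  t_54 = 2;  t_55 = 2;  t_56 = 6;  t_57 = 6
  t_58 = 8;  t_59 = 7;  t_60 = 4;  t_61 = 7;  t_62 = 6;  t_63 = 9
  t_64 = 6;  t_65 = 7;  t_66 = 2;  t_67 = 5;  t_68 = 0;  t_69 = 0
  t_70 = 9;  t_71 = 5;  t_72 = 7;  t_73 = 5;  t_74 = 8;  t_75 = 5
  t_76 = 8;  t_77 = 2;  t_78 = 9;  t_79 = 7;  t_80 = 9;  t_81 = 0
  t_82 = 6;  t_83 = 2;  t_84 = 10;  t_85 = 8;  t_86 = 9;  t_87 = 10
  t_88 = 4;  t_89 = 1;  t_90 = 9;  t_91 = 0;  t_92 = 8;  t_93 = 7
  t_94 = 3;  t_95 = 1;  t_96 = 4;  t_97 = 0;  t_98 = 8;  t_99 = 0
  t_100 = 9;  t_101 = 9;  t_102 = 4;  t_103 = 2;  t_104 = 1;  t_105 = 1
  t_106 = 0;  t_107 = 1;  t_108 = 9;  t_109 = 3;  t_110 = 4;  t_111 = 2
  t_112 = 8;  t_113 = 6;  t_114 = 3;  t_115 = 1;  t_116 = 7;  t_117 = 10
  t_118 = 3;  t_119 = 0;  t_120 = 5;  t_121 = 1;  t_122 = 2;  t_123 = 9
  t_124 = 6;  t_125 = 2;  t_126 = 9;  t_127 = 6;  t_128 = 7;  t_129 = 9
  t_130 = 5;  t_131 = 3;  t_132 = 1;  t_133 = 0;  t_134 = 9;  t_135 = 0
  t_136 = 8;  t_137 = 6;  t_138 = 3;  t_139 = 10;  t_140 = 7;  t_141 = 6
  t_142 = 9;  t_143 = 1;  t_144 = 7;  t_145 = 3;  t_146 = 9;  t_147 = 8
  t_148 = 5;  t_149 = 3;  t_150 = 6;  t_151 = 10;  t_152 = 8;  t_153 = 5
  t_154 = 3;  t_155 = 7;  t_156 = 10;  t_157 = 10;  t_158 = 2;  t_159 = 8
  t_160 = 6;  t_161 = 9;  t_162 = 1;  t_163 = 8;  t_164 = 3;  t_165 = 0
  t_166 = 5;  t_167 = 10;  t_168 = 2;  t_169 = 5;  t_170 = 1;  t_171 = 3
  t_172 = 0;  t_173 = 8;  t_174 = 3;  t_175 = 8;  t_176 = 4;  t_177 = 4
  t_178 = 9;  t_179 = 4;  t_180 = 10;  t_181 = 7;  t_182 = 6;  t_183 = 10
  t_184 = 1;  t_185 = 9;  t_186 = 0;  t_187 = 3;  t_188 = 7;  t_189 = 4
  t_190 = 5;  t_191 = 1;  t_192 = 5;  t_193 = 2;  t_194 = 1;  t_195 = 1
  t_196 = 1;  t_197 = 1;  t_198 = 0;  t_199 = 0;  t_200 = 9;  t_201 = 1
  t_202 = 7;  t_203 = 8;  t_204 = 9;  t_205 = 7;  t_206 = 1;  t_207 = 6
  t_208 = 1;  t_209 = 5;  t_210 = 7;  t_211 = 2;  t_212 = 0;  t_213 = 10
  t_214 = 1;  t_215 = 0;  t_216 = 5;  t_217 = 7;  t_218 = 0;  t_219 = 10
  t_220 = 6;  t_221 = 5;  t_222 = 4;  t_223 = 2;  t_224 = 10;  t_225 = 8
  t_226 = 7;  t_227 = 10;  t_228 = 0;  t_229 = 7;  t_230 = 10;  t_231 = 2
  t_232 = 10;  t_233 = 3;  t_234 = 2;  t_235 = 0;  t_236 = 5;  t_237 = 8
  t_238 = 1;  t_239 = 1;  t_240 = 5;  t_241 = 7;  t_242 = 8;  t_243 = 0
  t_244 = 0;  t_245 = 5;  t_246 = 8;  t_247 = 10;  t_248 = 1;  t_249 = 1
  t_250 = 2;  t_251 = 9;  t_252 = 2;  t_253 = 2;  t_254 = 1;  t_255 = 7
  t_256 = 9;  t_257 = 2;  t_258 = 9;  t_259 = 6;  t_260 = 10;  t_261 = 9
  t_262 = 0;  t_263 = 5;  t_264 = 5;  t_265 = 8;  t_266 = 6;  t_267 = 6
  t_268 = 4;  t_269 = 2;  t_270 = 7;  t_271 = 9;  t_272 = 1;  t_273 = 10
  t_274 = 4;  t_275 = 4;  t_276 = 1;  t_277 = 6;  t_278 = 5;  t_279 = 2
  t_280 = 4;  t_281 = 6;  t_282 = 7;  t_283 = 2;  t_284 = 0;  t_285 = 0
  t_286 = 1;  t_287 = 2;  t_288 = 2;  t_289 = 1;  t_290 = 10;  t_291 = 9
  t_292 = 8;  t_293 = 0;  t_294 = 10;  t_295 = 7
t_296 = 0·7 + 2·10 + 8·0 + 1·8 = 6
t_297 = 0·6 + 2·7 + 8·10 + 1·0 = 6

6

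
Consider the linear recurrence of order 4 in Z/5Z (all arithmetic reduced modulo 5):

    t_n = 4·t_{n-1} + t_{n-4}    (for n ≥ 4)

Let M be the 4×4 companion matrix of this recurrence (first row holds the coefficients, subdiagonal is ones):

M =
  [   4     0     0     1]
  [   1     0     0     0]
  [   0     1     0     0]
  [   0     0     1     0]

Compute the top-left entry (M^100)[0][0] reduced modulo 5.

(M^100)[0][0] is the top entry after applying M 100 times to the unit state (1, 0, 0, 0). Equivalently it is h_{103} for the auxiliary sequence (h_n) obeying the same recurrence with h_3 = 1 and h_i = 0 for 0 ≤ i < 3:
h_4 = 4·1 + 0·0 + 0·0 + 1·0 = 4
h_5 = 4·4 + 0·1 + 0·0 + 1·0 = 1
h_6 = 4·1 + 0·4 + 0·1 + 1·0 = 4
h_7 = 4·4 + 0·1 + 0·4 + 1·1 = 2
h_8 = 4·2 + 0·4 + 0·1 + 1·4 = 2
h_9 = 4·2 + 0·2 + 0·4 + 1·1 = 4
h_10 = 4·4 + 0·2 + 0·2 + 1·4 = 0
h_11 = 4·0 + 0·4 + 0·2 + 1·2 = 2
h_12 = 4·2 + 0·0 + 0·4 + 1·2 = 0
h_13 = 4·0 + 0·2 + 0·0 + 1·4 = 4
h_14 = 4·4 + 0·0 + 0·2 + 1·0 = 1
h_15 = 4·1 + 0·4 + 0·0 + 1·2 = 1
h_16 = 4·1 + 0·1 + 0·4 + 1·0 = 4
h_17 = 4·4 + 0·1 + 0·1 + 1·4 = 0
h_18 = 4·0 + 0·4 + 0·1 + 1·1 = 1
h_19 = 4·1 + 0·0 + 0·4 + 1·1 = 0
h_20 = 4·0 + 0·1 + 0·0 + 1·4 = 4
h_21 = 4·4 + 0·0 + 0·1 + 1·0 = 1
h_22 = 4·1 + 0·4 + 0·0 + 1·1 = 0
h_23 = 4·0 + 0·1 + 0·4 + 1·0 = 0
h_24 = 4·0 + 0·0 + 0·1 + 1·4 = 4
h_25 = 4·4 + 0·0 + 0·0 + 1·1 = 2
h_26 = 4·2 + 0·4 + 0·0 + 1·0 = 3
h_27 = 4·3 + 0·2 + 0·4 + 1·0 = 2
h_28 = 4·2 + 0·3 + 0·2 + 1·4 = 2
h_29 = 4·2 + 0·2 + 0·3 + 1·2 = 0
h_30 = 4·0 + 0·2 + 0·2 + 1·3 = 3
h_31 = 4·3 + 0·0 + 0·2 + 1·2 = 4
h_32 = 4·4 + 0·3 + 0·0 + 1·2 = 3
h_33 = 4·3 + 0·4 + 0·3 + 1·0 = 2
h_34 = 4·2 + 0·3 + 0·4 + 1·3 = 1
h_35 = 4·1 + 0·2 + 0·3 + 1·4 = 3
h_36 = 4·3 + 0·1 + 0·2 + 1·3 = 0
h_37 = 4·0 + 0·3 + 0·1 + 1·2 = 2
h_38 = 4·2 + 0·0 + 0·3 + 1·1 = 4
h_39 = 4·4 + 0·2 + 0·0 + 1·3 = 4
h_40 = 4·4 + 0·4 + 0·2 + 1·0 = 1
h_41 = 4·1 + 0·4 + 0·4 + 1·2 = 1
h_42 = 4·1 + 0·1 + 0·4 + 1·4 = 3
h_43 = 4·3 + 0·1 + 0·1 + 1·4 = 1
h_44 = 4·1 + 0·3 + 0·1 + 1·1 = 0
h_45 = 4·0 + 0·1 + 0·3 + 1·1 = 1
h_46 = 4·1 + 0·0 + 0·1 + 1·3 = 2
h_47 = 4·2 + 0·1 + 0·0 + 1·1 = 4
h_48 = 4·4 + 0·2 + 0·1 + 1·0 = 1
h_49 = 4·1 + 0·4 + 0·2 + 1·1 = 0
h_50 = 4·0 + 0·1 + 0·4 + 1·2 = 2
h_51 = 4·2 + 0·0 + 0·1 + 1·4 = 2
h_52 = 4·2 + 0·2 + 0·0 + 1·1 = 4
h_53 = 4·4 + 0·2 + 0·2 + 1·0 = 1
h_54 = 4·1 + 0·4 + 0·2 + 1·2 = 1
h_55 = 4·1 + 0·1 + 0·4 + 1·2 = 1
h_56 = 4·1 + 0·1 + 0·1 + 1·4 = 3
h_57 = 4·3 + 0·1 + 0·1 + 1·1 = 3
h_58 = 4·3 + 0·3 + 0·1 + 1·1 = 3
h_59 = 4·3 + 0·3 + 0·3 + 1·1 = 3
h_60 = 4·3 + 0·3 + 0·3 + 1·3 = 0
h_61 = 4·0 + 0·3 + 0·3 + 1·3 = 3
h_62 = 4·3 + 0·0 + 0·3 + 1·3 = 0
h_63 = 4·0 + 0·3 + 0·0 + 1·3 = 3
h_64 = 4·3 + 0·0 + 0·3 + 1·0 = 2
h_65 = 4·2 + 0·3 + 0·0 + 1·3 = 1
h_66 = 4·1 + 0·2 + 0·3 + 1·0 = 4
h_67 = 4·4 + 0·1 + 0·2 + 1·3 = 4
h_68 = 4·4 + 0·4 + 0·1 + 1·2 = 3
h_69 = 4·3 + 0·4 + 0·4 + 1·1 = 3
h_70 = 4·3 + 0·3 + 0·4 + 1·4 = 1
h_71 = 4·1 + 0·3 + 0·3 + 1·4 = 3
h_72 = 4·3 + 0·1 + 0·3 + 1·3 = 0
h_73 = 4·0 + 0·3 + 0·1 + 1·3 = 3
h_74 = 4·3 + 0·0 + 0·3 + 1·1 = 3
h_75 = 4·3 + 0·3 + 0·0 + 1·3 = 0
h_76 = 4·0 + 0·3 + 0·3 + 1·0 = 0
h_77 = 4·0 + 0·0 + 0·3 + 1·3 = 3
h_78 = 4·3 + 0·0 + 0·0 + 1·3 = 0
h_79 = 4·0 + 0·3 + 0·0 + 1·0 = 0
h_80 = 4·0 + 0·0 + 0·3 + 1·0 = 0
h_81 = 4·0 + 0·0 + 0·0 + 1·3 = 3
h_82 = 4·3 + 0·0 + 0·0 + 1·0 = 2
h_83 = 4·2 + 0·3 + 0·0 + 1·0 = 3
h_84 = 4·3 + 0·2 + 0·3 + 1·0 = 2
h_85 = 4·2 + 0·3 + 0·2 + 1·3 = 1
h_86 = 4·1 + 0·2 + 0·3 + 1·2 = 1
h_87 = 4·1 + 0·1 + 0·2 + 1·3 = 2
h_88 = 4·2 + 0·1 + 0·1 + 1·2 = 0
h_89 = 4·0 + 0·2 + 0·1 + 1·1 = 1
h_90 = 4·1 + 0·0 + 0·2 + 1·1 = 0
h_91 = 4·0 + 0·1 + 0·0 + 1·2 = 2
h_92 = 4·2 + 0·0 + 0·1 + 1·0 = 3
h_93 = 4·3 + 0·2 + 0·0 + 1·1 = 3
h_94 = 4·3 + 0·3 + 0·2 + 1·0 = 2
h_95 = 4·2 + 0·3 + 0·3 + 1·2 = 0
h_96 = 4·0 + 0·2 + 0·3 + 1·3 = 3
h_97 = 4·3 + 0·0 + 0·2 + 1·3 = 0
h_98 = 4·0 + 0·3 + 0·0 + 1·2 = 2
h_99 = 4·2 + 0·0 + 0·3 + 1·0 = 3
h_100 = 4·3 + 0·2 + 0·0 + 1·3 = 0
h_101 = 4·0 + 0·3 + 0·2 + 1·0 = 0
h_102 = 4·0 + 0·0 + 0·3 + 1·2 = 2
h_103 = 4·2 + 0·0 + 0·0 + 1·3 = 1

1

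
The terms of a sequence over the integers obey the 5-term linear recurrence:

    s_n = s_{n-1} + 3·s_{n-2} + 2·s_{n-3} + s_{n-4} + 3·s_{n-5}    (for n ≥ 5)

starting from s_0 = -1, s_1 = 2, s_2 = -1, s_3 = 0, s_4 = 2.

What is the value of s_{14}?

s_5 = 1·2 + 3·0 + 2·-1 + 1·2 + 3·-1 = -1
s_6 = 1·-1 + 3·2 + 2·0 + 1·-1 + 3·2 = 10
s_7 = 1·10 + 3·-1 + 2·2 + 1·0 + 3·-1 = 8
s_8 = 1·8 + 3·10 + 2·-1 + 1·2 + 3·0 = 38
s_9 = 1·38 + 3·8 + 2·10 + 1·-1 + 3·2 = 87
s_10 = 1·87 + 3·38 + 2·8 + 1·10 + 3·-1 = 224
s_11 = 1·224 + 3·87 + 2·38 + 1·8 + 3·10 = 599
s_12 = 1·599 + 3·224 + 2·87 + 1·38 + 3·8 = 1507
s_13 = 1·1507 + 3·599 + 2·224 + 1·87 + 3·38 = 3953
s_14 = 1·3953 + 3·1507 + 2·599 + 1·224 + 3·87 = 10157

10157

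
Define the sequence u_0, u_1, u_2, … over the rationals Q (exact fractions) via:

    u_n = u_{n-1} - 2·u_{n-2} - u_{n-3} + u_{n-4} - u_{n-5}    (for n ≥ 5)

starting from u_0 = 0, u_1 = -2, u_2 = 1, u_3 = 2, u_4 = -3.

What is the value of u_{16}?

-936

u_5 = 1·-3 + -2·2 + -1·1 + 1·-2 + -1·0 = -10
u_6 = 1·-10 + -2·-3 + -1·2 + 1·1 + -1·-2 = -3
u_7 = 1·-3 + -2·-10 + -1·-3 + 1·2 + -1·1 = 21
u_8 = 1·21 + -2·-3 + -1·-10 + 1·-3 + -1·2 = 32
u_9 = 1·32 + -2·21 + -1·-3 + 1·-10 + -1·-3 = -14
u_10 = 1·-14 + -2·32 + -1·21 + 1·-3 + -1·-10 = -92
u_11 = 1·-92 + -2·-14 + -1·32 + 1·21 + -1·-3 = -72
u_12 = 1·-72 + -2·-92 + -1·-14 + 1·32 + -1·21 = 137
u_13 = 1·137 + -2·-72 + -1·-92 + 1·-14 + -1·32 = 327
u_14 = 1·327 + -2·137 + -1·-72 + 1·-92 + -1·-14 = 47
u_15 = 1·47 + -2·327 + -1·137 + 1·-72 + -1·-92 = -724
u_16 = 1·-724 + -2·47 + -1·327 + 1·137 + -1·-72 = -936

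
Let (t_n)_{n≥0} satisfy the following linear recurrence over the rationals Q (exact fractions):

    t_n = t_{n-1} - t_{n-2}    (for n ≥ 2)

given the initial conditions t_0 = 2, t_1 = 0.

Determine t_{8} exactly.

-2

t_2 = 1·0 + -1·2 = -2
t_3 = 1·-2 + -1·0 = -2
t_4 = 1·-2 + -1·-2 = 0
t_5 = 1·0 + -1·-2 = 2
t_6 = 1·2 + -1·0 = 2
t_7 = 1·2 + -1·2 = 0
t_8 = 1·0 + -1·2 = -2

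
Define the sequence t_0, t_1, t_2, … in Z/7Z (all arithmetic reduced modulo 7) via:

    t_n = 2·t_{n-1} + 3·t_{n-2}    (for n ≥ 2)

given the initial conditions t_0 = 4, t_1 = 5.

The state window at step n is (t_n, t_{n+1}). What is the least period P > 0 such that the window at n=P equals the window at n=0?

6

n=0: window = (4, 5)
n=1: window = (5, 1)
n=2: window = (1, 3)
n=3: window = (3, 2)
n=4: window = (2, 6)
n=5: window = (6, 4)
n=6: window = (4, 5)
window at n=6 equals window at n=0 → period = 6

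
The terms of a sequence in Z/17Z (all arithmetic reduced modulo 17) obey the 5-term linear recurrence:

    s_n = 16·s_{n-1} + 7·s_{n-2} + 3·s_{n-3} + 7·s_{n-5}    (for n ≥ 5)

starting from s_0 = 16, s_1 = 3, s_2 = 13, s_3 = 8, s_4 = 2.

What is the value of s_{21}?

s_5 = 16·2 + 7·8 + 3·13 + 0·3 + 7·16 = 1
s_6 = 16·1 + 7·2 + 3·8 + 0·13 + 7·3 = 7
s_7 = 16·7 + 7·1 + 3·2 + 0·8 + 7·13 = 12
s_8 = 16·12 + 7·7 + 3·1 + 0·2 + 7·8 = 11
s_9 = 16·11 + 7·12 + 3·7 + 0·1 + 7·2 = 6
s_10 = 16·6 + 7·11 + 3·12 + 0·7 + 7·1 = 12
s_11 = 16·12 + 7·6 + 3·11 + 0·12 + 7·7 = 10
s_12 = 16·10 + 7·12 + 3·6 + 0·11 + 7·12 = 6
s_13 = 16·6 + 7·10 + 3·12 + 0·6 + 7·11 = 7
s_14 = 16·7 + 7·6 + 3·10 + 0·12 + 7·6 = 5
s_15 = 16·5 + 7·7 + 3·6 + 0·10 + 7·12 = 10
s_16 = 16·10 + 7·5 + 3·7 + 0·6 + 7·10 = 14
s_17 = 16·14 + 7·10 + 3·5 + 0·7 + 7·6 = 11
s_18 = 16·11 + 7·14 + 3·10 + 0·5 + 7·7 = 13
s_19 = 16·13 + 7·11 + 3·14 + 0·10 + 7·5 = 5
s_20 = 16·5 + 7·13 + 3·11 + 0·14 + 7·10 = 2
s_21 = 16·2 + 7·5 + 3·13 + 0·11 + 7·14 = 0

0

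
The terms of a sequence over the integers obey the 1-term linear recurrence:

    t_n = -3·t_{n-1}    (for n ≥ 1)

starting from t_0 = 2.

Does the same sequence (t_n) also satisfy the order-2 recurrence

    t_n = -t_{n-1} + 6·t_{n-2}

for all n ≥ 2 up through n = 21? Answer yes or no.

Terms t_0..t_21: 2, -6, 18, -54, 162, -486, 1458, -4374, 13122, -39366, 118098, -354294, 1062882, -3188646, 9565938, -28697814, 86093442, -258280326, 774840978, -2324522934, 6973568802, -20920706406
n=2: candidate gives 18, actual t_2 = 18 ✓
n=3: candidate gives -54, actual t_3 = -54 ✓
n=4: candidate gives 162, actual t_4 = 162 ✓
n=5: candidate gives -486, actual t_5 = -486 ✓
n=6: candidate gives 1458, actual t_6 = 1458 ✓
n=7: candidate gives -4374, actual t_7 = -4374 ✓
n=8: candidate gives 13122, actual t_8 = 13122 ✓
n=9: candidate gives -39366, actual t_9 = -39366 ✓
n=10: candidate gives 118098, actual t_10 = 118098 ✓
n=11: candidate gives -354294, actual t_11 = -354294 ✓
n=12: candidate gives 1062882, actual t_12 = 1062882 ✓
n=13: candidate gives -3188646, actual t_13 = -3188646 ✓
n=14: candidate gives 9565938, actual t_14 = 9565938 ✓
n=15: candidate gives -28697814, actual t_15 = -28697814 ✓
n=16: candidate gives 86093442, actual t_16 = 86093442 ✓
n=17: candidate gives -258280326, actual t_17 = -258280326 ✓
n=18: candidate gives 774840978, actual t_18 = 774840978 ✓
n=19: candidate gives -2324522934, actual t_19 = -2324522934 ✓
n=20: candidate gives 6973568802, actual t_20 = 6973568802 ✓
n=21: candidate gives -20920706406, actual t_21 = -20920706406 ✓

yes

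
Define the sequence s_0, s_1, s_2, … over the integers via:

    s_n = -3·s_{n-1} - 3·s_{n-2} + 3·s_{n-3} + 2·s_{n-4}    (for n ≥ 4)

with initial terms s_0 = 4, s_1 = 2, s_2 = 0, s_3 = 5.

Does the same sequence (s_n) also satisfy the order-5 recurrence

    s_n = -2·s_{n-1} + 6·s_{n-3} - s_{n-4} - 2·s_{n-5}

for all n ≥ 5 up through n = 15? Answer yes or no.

Terms s_0..s_15: 4, 2, 0, 5, -1, -8, 42, -95, 133, -4, -588, 1985, -3937, 4084, 4338, -33107
n=5: candidate gives -8, actual s_5 = -8 ✓
n=6: candidate gives 42, actual s_6 = 42 ✓
n=7: candidate gives -95, actual s_7 = -95 ✓
n=8: candidate gives 133, actual s_8 = 133 ✓
n=9: candidate gives -4, actual s_9 = -4 ✓
n=10: candidate gives -588, actual s_10 = -588 ✓
n=11: candidate gives 1985, actual s_11 = 1985 ✓
n=12: candidate gives -3937, actual s_12 = -3937 ✓
n=13: candidate gives 4084, actual s_13 = 4084 ✓
n=14: candidate gives 4338, actual s_14 = 4338 ✓
n=15: candidate gives -33107, actual s_15 = -33107 ✓

yes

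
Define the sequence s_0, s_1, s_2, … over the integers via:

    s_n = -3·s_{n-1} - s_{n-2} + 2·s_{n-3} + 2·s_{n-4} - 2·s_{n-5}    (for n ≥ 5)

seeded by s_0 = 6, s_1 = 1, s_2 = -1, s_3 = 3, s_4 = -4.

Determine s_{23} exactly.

-52900691

s_5 = -3·-4 + -1·3 + 2·-1 + 2·1 + -2·6 = -3
s_6 = -3·-3 + -1·-4 + 2·3 + 2·-1 + -2·1 = 15
s_7 = -3·15 + -1·-3 + 2·-4 + 2·3 + -2·-1 = -42
s_8 = -3·-42 + -1·15 + 2·-3 + 2·-4 + -2·3 = 91
s_9 = -3·91 + -1·-42 + 2·15 + 2·-3 + -2·-4 = -199
s_10 = -3·-199 + -1·91 + 2·-42 + 2·15 + -2·-3 = 458
s_11 = -3·458 + -1·-199 + 2·91 + 2·-42 + -2·15 = -1107
s_12 = -3·-1107 + -1·458 + 2·-199 + 2·91 + -2·-42 = 2731
s_13 = -3·2731 + -1·-1107 + 2·458 + 2·-199 + -2·91 = -6750
s_14 = -3·-6750 + -1·2731 + 2·-1107 + 2·458 + -2·-199 = 16619
s_15 = -3·16619 + -1·-6750 + 2·2731 + 2·-1107 + -2·458 = -40775
s_16 = -3·-40775 + -1·16619 + 2·-6750 + 2·2731 + -2·-1107 = 99882
s_17 = -3·99882 + -1·-40775 + 2·16619 + 2·-6750 + -2·2731 = -244595
s_18 = -3·-244595 + -1·99882 + 2·-40775 + 2·16619 + -2·-6750 = 599091
s_19 = -3·599091 + -1·-244595 + 2·99882 + 2·-40775 + -2·16619 = -1467702
s_20 = -3·-1467702 + -1·599091 + 2·-244595 + 2·99882 + -2·-40775 = 3596139
s_21 = -3·3596139 + -1·-1467702 + 2·599091 + 2·-244595 + -2·99882 = -8811487
s_22 = -3·-8811487 + -1·3596139 + 2·-1467702 + 2·599091 + -2·-244595 = 21590290
s_23 = -3·21590290 + -1·-8811487 + 2·3596139 + 2·-1467702 + -2·599091 = -52900691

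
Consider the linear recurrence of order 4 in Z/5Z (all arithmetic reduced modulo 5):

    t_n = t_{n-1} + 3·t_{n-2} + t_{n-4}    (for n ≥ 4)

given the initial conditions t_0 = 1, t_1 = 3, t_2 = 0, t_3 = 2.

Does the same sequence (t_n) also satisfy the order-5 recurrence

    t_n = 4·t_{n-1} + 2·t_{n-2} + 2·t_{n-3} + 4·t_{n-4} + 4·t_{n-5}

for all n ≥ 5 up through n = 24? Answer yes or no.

Terms t_0..t_24: 1, 3, 0, 2, 3, 2, 1, 4, 0, 4, 0, 1, 1, 3, 1, 1, 0, 1, 2, 1, 2, 1, 4, 3, 2
n=5: candidate gives 2, actual t_5 = 2 ✓
n=6: candidate gives 0, actual t_6 = 1 ✗

no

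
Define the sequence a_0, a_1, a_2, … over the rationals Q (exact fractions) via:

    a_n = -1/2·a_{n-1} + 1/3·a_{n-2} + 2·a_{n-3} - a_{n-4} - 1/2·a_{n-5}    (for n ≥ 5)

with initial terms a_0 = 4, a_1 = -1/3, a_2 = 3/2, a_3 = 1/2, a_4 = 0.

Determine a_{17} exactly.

a_5 = -1/2·0 + 1/3·1/2 + 2·3/2 + -1·-1/3 + -1/2·4 = 3/2
a_6 = -1/2·3/2 + 1/3·0 + 2·1/2 + -1·3/2 + -1/2·-1/3 = -13/12
a_7 = -1/2·-13/12 + 1/3·3/2 + 2·0 + -1·1/2 + -1/2·3/2 = -5/24
a_8 = -1/2·-5/24 + 1/3·-13/12 + 2·3/2 + -1·0 + -1/2·1/2 = 359/144
a_9 = -1/2·359/144 + 1/3·-5/24 + 2·-13/12 + -1·3/2 + -1/2·0 = -1435/288
a_10 = -1/2·-1435/288 + 1/3·359/144 + 2·-5/24 + -1·-13/12 + -1/2·3/2 = 5597/1728
a_11 = -1/2·5597/1728 + 1/3·-1435/288 + 2·359/144 + -1·-5/24 + -1/2·-13/12 = 943/384
a_12 = -1/2·943/384 + 1/3·5597/1728 + 2·-1435/288 + -1·359/144 + -1/2·-5/24 = -259249/20736
a_13 = -1/2·-259249/20736 + 1/3·943/384 + 2·5597/1728 + -1·-1435/288 + -1/2·359/144 = 716797/41472
a_14 = -1/2·716797/41472 + 1/3·-259249/20736 + 2·943/384 + -1·5597/1728 + -1/2·-1435/288 = -2151307/248832
a_15 = -1/2·-2151307/248832 + 1/3·716797/41472 + 2·-259249/20736 + -1·943/384 + -1/2·5597/1728 = -9453553/497664
a_16 = -1/2·-9453553/497664 + 1/3·-2151307/248832 + 2·716797/41472 + -1·-259249/20736 + -1/2·943/384 = 156639671/2985984
a_17 = -1/2·156639671/2985984 + 1/3·-9453553/497664 + 2·-2151307/248832 + -1·716797/41472 + -1/2·-259249/20736 = -121201177/1990656

-121201177/1990656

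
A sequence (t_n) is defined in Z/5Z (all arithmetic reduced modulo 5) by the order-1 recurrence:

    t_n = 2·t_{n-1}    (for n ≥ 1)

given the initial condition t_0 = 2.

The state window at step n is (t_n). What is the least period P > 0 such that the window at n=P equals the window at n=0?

n=0: window = (2)
n=1: window = (4)
n=2: window = (3)
n=3: window = (1)
n=4: window = (2)
window at n=4 equals window at n=0 → period = 4

4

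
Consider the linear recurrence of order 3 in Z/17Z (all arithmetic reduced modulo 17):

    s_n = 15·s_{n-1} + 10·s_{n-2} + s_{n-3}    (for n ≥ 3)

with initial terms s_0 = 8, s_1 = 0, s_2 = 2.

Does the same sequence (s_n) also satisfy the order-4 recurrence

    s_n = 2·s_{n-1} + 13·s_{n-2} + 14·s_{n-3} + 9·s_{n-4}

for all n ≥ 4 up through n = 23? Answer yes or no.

no

Terms s_0..s_23: 8, 0, 2, 4, 12, 1, 3, 16, 16, 12, 16, 2, 15, 6, 4, 16, 14, 0, 3, 8, 14, 4, 4, 12
n=4: candidate gives 4, actual s_4 = 12 ✗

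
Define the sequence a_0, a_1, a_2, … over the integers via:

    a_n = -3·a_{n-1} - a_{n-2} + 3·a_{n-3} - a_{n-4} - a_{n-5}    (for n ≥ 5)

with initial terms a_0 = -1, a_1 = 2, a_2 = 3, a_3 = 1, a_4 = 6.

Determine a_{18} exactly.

a_5 = -3·6 + -1·1 + 3·3 + -1·2 + -1·-1 = -11
a_6 = -3·-11 + -1·6 + 3·1 + -1·3 + -1·2 = 25
a_7 = -3·25 + -1·-11 + 3·6 + -1·1 + -1·3 = -50
a_8 = -3·-50 + -1·25 + 3·-11 + -1·6 + -1·1 = 85
a_9 = -3·85 + -1·-50 + 3·25 + -1·-11 + -1·6 = -125
a_10 = -3·-125 + -1·85 + 3·-50 + -1·25 + -1·-11 = 126
a_11 = -3·126 + -1·-125 + 3·85 + -1·-50 + -1·25 = 27
a_12 = -3·27 + -1·126 + 3·-125 + -1·85 + -1·-50 = -617
a_13 = -3·-617 + -1·27 + 3·126 + -1·-125 + -1·85 = 2242
a_14 = -3·2242 + -1·-617 + 3·27 + -1·126 + -1·-125 = -6029
a_15 = -3·-6029 + -1·2242 + 3·-617 + -1·27 + -1·126 = 13841
a_16 = -3·13841 + -1·-6029 + 3·2242 + -1·-617 + -1·27 = -28178
a_17 = -3·-28178 + -1·13841 + 3·-6029 + -1·2242 + -1·-617 = 50981
a_18 = -3·50981 + -1·-28178 + 3·13841 + -1·-6029 + -1·2242 = -79455

-79455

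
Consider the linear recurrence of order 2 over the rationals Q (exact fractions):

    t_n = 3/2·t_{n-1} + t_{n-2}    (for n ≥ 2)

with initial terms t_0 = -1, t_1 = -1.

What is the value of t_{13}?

t_2 = 3/2·-1 + 1·-1 = -5/2
t_3 = 3/2·-5/2 + 1·-1 = -19/4
t_4 = 3/2·-19/4 + 1·-5/2 = -77/8
t_5 = 3/2·-77/8 + 1·-19/4 = -307/16
t_6 = 3/2·-307/16 + 1·-77/8 = -1229/32
t_7 = 3/2·-1229/32 + 1·-307/16 = -4915/64
t_8 = 3/2·-4915/64 + 1·-1229/32 = -19661/128
t_9 = 3/2·-19661/128 + 1·-4915/64 = -78643/256
t_10 = 3/2·-78643/256 + 1·-19661/128 = -314573/512
t_11 = 3/2·-314573/512 + 1·-78643/256 = -1258291/1024
t_12 = 3/2·-1258291/1024 + 1·-314573/512 = -5033165/2048
t_13 = 3/2·-5033165/2048 + 1·-1258291/1024 = -20132659/4096

-20132659/4096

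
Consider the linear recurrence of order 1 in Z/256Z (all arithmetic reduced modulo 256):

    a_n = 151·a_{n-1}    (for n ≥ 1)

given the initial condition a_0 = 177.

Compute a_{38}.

225

a_1 = 151·177 = 103
a_2 = 151·103 = 193
a_3 = 151·193 = 215
a_4 = 151·215 = 209
a_5 = 151·209 = 71
a_6 = 151·71 = 225
a_7 = 151·225 = 183
a_8 = 151·183 = 241
a_9 = 151·241 = 39
a_10 = 151·39 = 1
a_11 = 151·1 = 151
a_12 = 151·151 = 17
a_13 = 151·17 = 7
a_14 = 151·7 = 33
a_15 = 151·33 = 119
a_16 = 151·119 = 49
a_17 = 151·49 = 231
a_18 = 151·231 = 65
a_19 = 151·65 = 87
a_20 = 151·87 = 81
a_21 = 151·81 = 199
a_22 = 151·199 = 97
a_23 = 151·97 = 55
a_24 = 151·55 = 113
a_25 = 151·113 = 167
a_26 = 151·167 = 129
a_27 = 151·129 = 23
a_28 = 151·23 = 145
a_29 = 151·145 = 135
a_30 = 151·135 = 161
a_31 = 151·161 = 247
a_32 = 151·247 = 177
a_33 = 151·177 = 103
a_34 = 151·103 = 193
a_35 = 151·193 = 215
a_36 = 151·215 = 209
a_37 = 151·209 = 71
a_38 = 151·71 = 225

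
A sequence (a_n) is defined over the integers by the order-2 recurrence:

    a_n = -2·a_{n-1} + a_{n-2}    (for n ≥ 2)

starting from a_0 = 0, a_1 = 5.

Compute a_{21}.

193069825

a_2 = -2·5 + 1·0 = -10
a_3 = -2·-10 + 1·5 = 25
a_4 = -2·25 + 1·-10 = -60
a_5 = -2·-60 + 1·25 = 145
a_6 = -2·145 + 1·-60 = -350
a_7 = -2·-350 + 1·145 = 845
a_8 = -2·845 + 1·-350 = -2040
a_9 = -2·-2040 + 1·845 = 4925
a_10 = -2·4925 + 1·-2040 = -11890
a_11 = -2·-11890 + 1·4925 = 28705
a_12 = -2·28705 + 1·-11890 = -69300
a_13 = -2·-69300 + 1·28705 = 167305
a_14 = -2·167305 + 1·-69300 = -403910
a_15 = -2·-403910 + 1·167305 = 975125
a_16 = -2·975125 + 1·-403910 = -2354160
a_17 = -2·-2354160 + 1·975125 = 5683445
a_18 = -2·5683445 + 1·-2354160 = -13721050
a_19 = -2·-13721050 + 1·5683445 = 33125545
a_20 = -2·33125545 + 1·-13721050 = -79972140
a_21 = -2·-79972140 + 1·33125545 = 193069825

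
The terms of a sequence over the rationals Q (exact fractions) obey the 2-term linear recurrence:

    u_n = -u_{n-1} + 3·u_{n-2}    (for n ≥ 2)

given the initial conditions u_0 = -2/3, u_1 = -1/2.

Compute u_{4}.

-9/2

u_2 = -1·-1/2 + 3·-2/3 = -3/2
u_3 = -1·-3/2 + 3·-1/2 = 0
u_4 = -1·0 + 3·-3/2 = -9/2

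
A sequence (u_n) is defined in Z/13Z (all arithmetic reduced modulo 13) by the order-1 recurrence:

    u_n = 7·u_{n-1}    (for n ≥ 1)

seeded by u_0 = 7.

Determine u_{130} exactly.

u_1 = 7·7 = 10
u_2 = 7·10 = 5
u_3 = 7·5 = 9
u_4 = 7·9 = 11
u_5 = 7·11 = 12
u_6 = 7·12 = 6
u_7 = 7·6 = 3
u_8 = 7·3 = 8
u_9 = 7·8 = 4
u_10 = 7·4 = 2
u_11 = 7·2 = 1
u_12 = 7·1 = 7
(u_12) = (7) = (u_0), so the sequence has period 12.
130 ≡ 10 (mod 12), hence u_130 = u_10 = 2.

2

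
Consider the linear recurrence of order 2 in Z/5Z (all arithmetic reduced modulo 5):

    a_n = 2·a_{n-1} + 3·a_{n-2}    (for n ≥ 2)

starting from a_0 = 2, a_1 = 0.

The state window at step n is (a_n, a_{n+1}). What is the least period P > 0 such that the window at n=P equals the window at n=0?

n=0: window = (2, 0)
n=1: window = (0, 1)
n=2: window = (1, 2)
n=3: window = (2, 2)
n=4: window = (2, 0)
window at n=4 equals window at n=0 → period = 4

4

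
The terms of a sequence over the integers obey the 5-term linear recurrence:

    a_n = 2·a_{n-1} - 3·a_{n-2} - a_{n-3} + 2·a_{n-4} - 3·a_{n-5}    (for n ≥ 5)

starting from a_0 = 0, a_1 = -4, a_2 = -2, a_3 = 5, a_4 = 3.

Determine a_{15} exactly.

a_5 = 2·3 + -3·5 + -1·-2 + 2·-4 + -3·0 = -15
a_6 = 2·-15 + -3·3 + -1·5 + 2·-2 + -3·-4 = -36
a_7 = 2·-36 + -3·-15 + -1·3 + 2·5 + -3·-2 = -14
a_8 = 2·-14 + -3·-36 + -1·-15 + 2·3 + -3·5 = 86
a_9 = 2·86 + -3·-14 + -1·-36 + 2·-15 + -3·3 = 211
a_10 = 2·211 + -3·86 + -1·-14 + 2·-36 + -3·-15 = 151
a_11 = 2·151 + -3·211 + -1·86 + 2·-14 + -3·-36 = -337
a_12 = 2·-337 + -3·151 + -1·211 + 2·86 + -3·-14 = -1124
a_13 = 2·-1124 + -3·-337 + -1·151 + 2·211 + -3·86 = -1224
a_14 = 2·-1224 + -3·-1124 + -1·-337 + 2·151 + -3·211 = 930
a_15 = 2·930 + -3·-1224 + -1·-1124 + 2·-337 + -3·151 = 5529

5529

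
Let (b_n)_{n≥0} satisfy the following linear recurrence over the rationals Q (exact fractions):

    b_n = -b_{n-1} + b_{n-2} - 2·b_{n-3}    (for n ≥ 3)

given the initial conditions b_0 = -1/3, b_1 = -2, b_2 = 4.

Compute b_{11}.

b_3 = -1·4 + 1·-2 + -2·-1/3 = -16/3
b_4 = -1·-16/3 + 1·4 + -2·-2 = 40/3
b_5 = -1·40/3 + 1·-16/3 + -2·4 = -80/3
b_6 = -1·-80/3 + 1·40/3 + -2·-16/3 = 152/3
b_7 = -1·152/3 + 1·-80/3 + -2·40/3 = -104
b_8 = -1·-104 + 1·152/3 + -2·-80/3 = 208
b_9 = -1·208 + 1·-104 + -2·152/3 = -1240/3
b_10 = -1·-1240/3 + 1·208 + -2·-104 = 2488/3
b_11 = -1·2488/3 + 1·-1240/3 + -2·208 = -4976/3

-4976/3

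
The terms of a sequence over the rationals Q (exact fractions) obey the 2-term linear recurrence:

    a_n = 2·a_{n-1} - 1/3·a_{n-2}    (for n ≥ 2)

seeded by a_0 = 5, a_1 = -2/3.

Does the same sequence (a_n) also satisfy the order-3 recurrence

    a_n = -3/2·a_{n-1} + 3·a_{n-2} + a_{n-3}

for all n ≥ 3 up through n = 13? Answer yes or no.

no

Terms a_0..a_13: 5, -2/3, -3, -52/9, -95/9, -518/27, -941/27, -5128/81, -115, -50762/243, -92209/243, -502492/729, -912775/729, -4974158/2187
n=3: candidate gives 15/2, actual a_3 = -52/9 ✗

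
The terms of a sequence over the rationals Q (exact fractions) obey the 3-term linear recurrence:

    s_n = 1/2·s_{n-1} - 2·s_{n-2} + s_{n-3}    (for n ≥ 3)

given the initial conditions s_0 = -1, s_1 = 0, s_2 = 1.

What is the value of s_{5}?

7/8

s_3 = 1/2·1 + -2·0 + 1·-1 = -1/2
s_4 = 1/2·-1/2 + -2·1 + 1·0 = -9/4
s_5 = 1/2·-9/4 + -2·-1/2 + 1·1 = 7/8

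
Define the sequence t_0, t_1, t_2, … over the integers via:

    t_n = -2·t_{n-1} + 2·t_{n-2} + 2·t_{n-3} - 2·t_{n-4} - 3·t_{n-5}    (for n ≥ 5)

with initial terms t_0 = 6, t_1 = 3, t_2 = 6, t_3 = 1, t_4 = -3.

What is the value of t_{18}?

-194503

t_5 = -2·-3 + 2·1 + 2·6 + -2·3 + -3·6 = -4
t_6 = -2·-4 + 2·-3 + 2·1 + -2·6 + -3·3 = -17
t_7 = -2·-17 + 2·-4 + 2·-3 + -2·1 + -3·6 = 0
t_8 = -2·0 + 2·-17 + 2·-4 + -2·-3 + -3·1 = -39
t_9 = -2·-39 + 2·0 + 2·-17 + -2·-4 + -3·-3 = 61
t_10 = -2·61 + 2·-39 + 2·0 + -2·-17 + -3·-4 = -154
t_11 = -2·-154 + 2·61 + 2·-39 + -2·0 + -3·-17 = 403
t_12 = -2·403 + 2·-154 + 2·61 + -2·-39 + -3·0 = -914
t_13 = -2·-914 + 2·403 + 2·-154 + -2·61 + -3·-39 = 2321
t_14 = -2·2321 + 2·-914 + 2·403 + -2·-154 + -3·61 = -5539
t_15 = -2·-5539 + 2·2321 + 2·-914 + -2·403 + -3·-154 = 13548
t_16 = -2·13548 + 2·-5539 + 2·2321 + -2·-914 + -3·403 = -32913
t_17 = -2·-32913 + 2·13548 + 2·-5539 + -2·2321 + -3·-914 = 79944
t_18 = -2·79944 + 2·-32913 + 2·13548 + -2·-5539 + -3·2321 = -194503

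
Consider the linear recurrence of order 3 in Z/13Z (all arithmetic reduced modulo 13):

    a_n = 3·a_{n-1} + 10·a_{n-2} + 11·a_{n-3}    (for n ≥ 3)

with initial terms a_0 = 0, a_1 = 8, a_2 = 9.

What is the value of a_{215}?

a_3 = 3·9 + 10·8 + 11·0 = 3
a_4 = 3·3 + 10·9 + 11·8 = 5
a_5 = 3·5 + 10·3 + 11·9 = 1
a_6 = 3·1 + 10·5 + 11·3 = 8
a_7 = 3·8 + 10·1 + 11·5 = 11
a_8 = 3·11 + 10·8 + 11·1 = 7
Continuing the recurrence:
  a_9 = 11;  a_10 = 3;  a_11 = 1;  a_12 = 11;  a_13 = 11;  a_14 = 11
  a_15 = 4;  a_16 = 9;  a_17 = 6;  a_18 = 9;  a_19 = 4;  a_20 = 12
  a_21 = 6;  a_22 = 0;  a_23 = 10;  a_24 = 5;  a_25 = 11;  a_26 = 11
  a_27 = 3;  a_28 = 6;  a_29 = 0;  a_30 = 2;  a_31 = 7;  a_32 = 2
  a_33 = 7;  a_34 = 1;  a_35 = 4;  a_36 = 8;  a_37 = 10;  a_38 = 11
  a_39 = 0;  a_40 = 12;  a_41 = 1;  a_42 = 6;  a_43 = 4;  a_44 = 5
  a_45 = 4;  a_46 = 2;  a_47 = 10;  a_48 = 3;  a_49 = 1;  a_50 = 0
  a_51 = 4;  a_52 = 10;  a_53 = 5;  a_54 = 3;  a_55 = 0;  a_56 = 7
  a_57 = 2;  a_58 = 11;  a_59 = 0;  a_60 = 2;  a_61 = 10;  a_62 = 11
  a_63 = 12;  a_64 = 9;  a_65 = 8;  a_66 = 12;  a_67 = 7;  a_68 = 8
  a_69 = 5;  a_70 = 3;  a_71 = 4;  a_72 = 6;  a_73 = 0;  a_74 = 0
  a_75 = 1;  a_76 = 3;  a_77 = 6;  a_78 = 7;  a_79 = 10;  a_80 = 10
  a_81 = 12;  a_82 = 12;  a_83 = 6;  a_84 = 10;  a_85 = 1;  a_86 = 0
  a_87 = 3;  a_88 = 7;  a_89 = 12;  a_90 = 9;  a_91 = 3;  a_92 = 10
  a_93 = 3;  a_94 = 12;  a_95 = 7;  a_96 = 5;  a_97 = 9;  a_98 = 11
  a_99 = 9;  a_100 = 2;  a_101 = 9;  a_102 = 3;  a_103 = 4;  a_104 = 11
  a_105 = 2;  a_106 = 4;  a_107 = 10;  a_108 = 1;  a_109 = 4;  a_110 = 2
  a_111 = 5;  a_112 = 1;  a_113 = 10;  a_114 = 4;  a_115 = 6;  a_116 = 12
  a_117 = 10;  a_118 = 8;  a_119 = 9;  a_120 = 9;  a_121 = 10;  a_122 = 11
  a_123 = 11;  a_124 = 6;  a_125 = 2;  a_126 = 5;  a_127 = 10;  a_128 = 11
  a_129 = 6;  a_130 = 4;  a_131 = 11;  a_132 = 9;  a_133 = 12;  a_134 = 0
  a_135 = 11;  a_136 = 9;  a_137 = 7;  a_138 = 11;  a_139 = 7;  a_140 = 0
  a_141 = 9;  a_142 = 0;  a_143 = 12;  a_144 = 5;  a_145 = 5;  a_146 = 2
  a_147 = 7;  a_148 = 5;  a_149 = 3;  a_150 = 6;  a_151 = 12;  a_152 = 12
  a_153 = 1;  a_154 = 8;  a_155 = 10;  a_156 = 4;  a_157 = 5;  a_158 = 9
  a_159 = 4;  a_160 = 1;  a_161 = 12;  a_162 = 12;  a_163 = 11;  a_164 = 12
  a_165 = 5;  a_166 = 9;  a_167 = 1;  a_168 = 5;  a_169 = 7;  a_170 = 4
  a_171 = 7;  a_172 = 8;  a_173 = 8;  a_174 = 12;  a_175 = 9;  a_176 = 1
  a_177 = 4;  a_178 = 4;  a_179 = 11;  a_180 = 0;  a_181 = 11;  a_182 = 11
  a_183 = 0;  a_184 = 10;  a_185 = 8;  a_186 = 7;  a_187 = 3;  a_188 = 11
  a_189 = 10;  a_190 = 4;  a_191 = 12;  a_192 = 4;  a_193 = 7;  a_194 = 11
  a_195 = 4;  a_196 = 4;  a_197 = 4;  a_198 = 5;  a_199 = 8;  a_200 = 1
  a_201 = 8;  a_202 = 5;  a_203 = 2;  a_204 = 1;  a_205 = 0;  a_206 = 6
  a_207 = 3;  a_208 = 4;  a_209 = 4;  a_210 = 7;  a_211 = 1;  a_212 = 0
  a_213 = 9
a_214 = 3·9 + 10·0 + 11·1 = 12
a_215 = 3·12 + 10·9 + 11·0 = 9

9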